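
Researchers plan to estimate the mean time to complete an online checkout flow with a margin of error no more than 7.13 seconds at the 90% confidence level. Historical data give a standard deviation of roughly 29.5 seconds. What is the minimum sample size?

47

For a mean, the margin of error is E = z·σ/√n, so n = (zσ/E)².
At 90% confidence, z = 1.645.
n = (1.645 × 29.5 / 7.13)² = 46.32
Round up: n = 47.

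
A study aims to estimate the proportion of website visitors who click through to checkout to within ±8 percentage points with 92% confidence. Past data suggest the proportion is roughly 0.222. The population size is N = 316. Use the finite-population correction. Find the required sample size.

For a proportion with margin E = 0.08 at 92% confidence, z = 1.751.
n = p̂(1−p̂)(z/E)² = 0.222 × 0.778 × (1.751/0.08)² = 82.74 — call this n₀.
Finite-population correction with N = 316: n = n₀ / (1 + (n₀−1)/N) = 82.74 / 1.259 = 65.72
Round up: n = 66.

66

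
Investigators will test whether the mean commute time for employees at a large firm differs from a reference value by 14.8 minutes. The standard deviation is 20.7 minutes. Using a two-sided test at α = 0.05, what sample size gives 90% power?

For a one-sample z-test, n = ((z_{α/2} + z_β)·σ/δ)².
z_{α/2} = 1.960 (two-sided α = 0.05); z_β = 1.282 (power 90% → β = 0.1).
n = (3.242 × 20.7 / 14.8)² = 20.56
Round up: n = 21.

21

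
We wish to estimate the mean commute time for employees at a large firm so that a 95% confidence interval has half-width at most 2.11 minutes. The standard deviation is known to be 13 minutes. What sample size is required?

146

For a mean, the margin of error is E = z·σ/√n, so n = (zσ/E)².
At 95% confidence, z = 1.960.
n = (1.960 × 13 / 2.11)² = 145.83
Round up: n = 146.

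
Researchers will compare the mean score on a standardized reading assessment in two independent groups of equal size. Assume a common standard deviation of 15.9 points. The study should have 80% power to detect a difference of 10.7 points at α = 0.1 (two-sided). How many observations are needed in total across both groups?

56 total

For two equal groups, n per group = 2·((z_{α/2} + z_β)·σ/δ)².
z_{α/2} = 1.645; z_β = 0.842 (power 80%).
n = 2 × (2.487 × 15.9 / 10.7)² = 2 × 13.66 = 27.32
Round up: n = 28 per group.
Total across both groups: 2 × 28 = 56.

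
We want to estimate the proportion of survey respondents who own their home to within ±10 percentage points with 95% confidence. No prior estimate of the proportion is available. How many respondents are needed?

n = 97

For a proportion with margin E = 0.1 at 95% confidence, z = 1.960.
With no prior estimate, use p = 0.5, which maximizes p(1−p) at 0.25.
n = 0.25 × (z/E)² = 0.25 × (1.960/0.1)² = 96.04
Round up: n = 97.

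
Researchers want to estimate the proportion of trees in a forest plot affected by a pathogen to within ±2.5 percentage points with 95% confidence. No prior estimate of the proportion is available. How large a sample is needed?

n = 1537

For a proportion with margin E = 0.025 at 95% confidence, z = 1.960.
With no prior estimate, use p = 0.5, which maximizes p(1−p) at 0.25.
n = 0.25 × (z/E)² = 0.25 × (1.960/0.025)² = 1536.64
Round up: n = 1537.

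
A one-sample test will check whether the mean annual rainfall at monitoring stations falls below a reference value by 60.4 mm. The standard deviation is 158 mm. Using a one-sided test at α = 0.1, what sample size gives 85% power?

n = 37

For a one-sample z-test, n = ((z_α + z_β)·σ/δ)².
z_α = 1.282 (one-sided α = 0.1); z_β = 1.036 (power 85% → β = 0.15).
n = (2.318 × 158 / 60.4)² = 36.77
Round up: n = 37.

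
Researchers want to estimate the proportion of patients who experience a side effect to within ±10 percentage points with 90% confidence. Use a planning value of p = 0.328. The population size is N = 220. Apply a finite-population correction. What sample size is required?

For a proportion with margin E = 0.1 at 90% confidence, z = 1.645.
n = p̂(1−p̂)(z/E)² = 0.328 × 0.672 × (1.645/0.1)² = 59.65 — call this n₀.
Finite-population correction with N = 220: n = n₀ / (1 + (n₀−1)/N) = 59.65 / 1.267 = 47.08
Round up: n = 48.

48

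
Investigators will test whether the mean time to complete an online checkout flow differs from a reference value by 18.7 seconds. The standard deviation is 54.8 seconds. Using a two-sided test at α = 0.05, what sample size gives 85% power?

78

For a one-sample z-test, n = ((z_{α/2} + z_β)·σ/δ)².
z_{α/2} = 1.960 (two-sided α = 0.05); z_β = 1.036 (power 85% → β = 0.15).
n = (2.996 × 54.8 / 18.7)² = 77.08
Round up: n = 78.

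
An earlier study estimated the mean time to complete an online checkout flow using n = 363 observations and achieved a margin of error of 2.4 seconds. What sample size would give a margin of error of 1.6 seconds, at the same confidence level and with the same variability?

817

Margin of error scales as 1/√n, so n₂ = n₁·(E₁/E₂)².
n₂ = 363 × (2.4/1.6)² = 363 × 2.25 = 816.75
Round up: n₂ = 817.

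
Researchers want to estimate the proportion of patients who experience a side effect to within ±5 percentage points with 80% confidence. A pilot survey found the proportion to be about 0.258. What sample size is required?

For a proportion with margin E = 0.05 at 80% confidence, z = 1.282.
n = p̂(1−p̂)(z/E)² = 0.258 × 0.742 × (1.282/0.05)² = 125.85
Round up: n = 126.

n = 126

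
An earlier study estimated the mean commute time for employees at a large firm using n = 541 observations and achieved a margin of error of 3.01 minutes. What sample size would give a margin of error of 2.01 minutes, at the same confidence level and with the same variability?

1214

Margin of error scales as 1/√n, so n₂ = n₁·(E₁/E₂)².
n₂ = 541 × (3.01/2.01)² = 541 × 2.243 = 1213.46
Round up: n₂ = 1214.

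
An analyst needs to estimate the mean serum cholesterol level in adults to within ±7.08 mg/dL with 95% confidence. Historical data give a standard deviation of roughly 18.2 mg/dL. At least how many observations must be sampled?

n = 26

For a mean, the margin of error is E = z·σ/√n, so n = (zσ/E)².
At 95% confidence, z = 1.960.
n = (1.960 × 18.2 / 7.08)² = 25.39
Round up: n = 26.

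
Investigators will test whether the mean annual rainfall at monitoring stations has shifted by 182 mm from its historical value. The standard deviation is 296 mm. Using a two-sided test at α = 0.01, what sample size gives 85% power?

For a one-sample z-test, n = ((z_{α/2} + z_β)·σ/δ)².
z_{α/2} = 2.576 (two-sided α = 0.01); z_β = 1.036 (power 85% → β = 0.15).
n = (3.612 × 296 / 182)² = 34.51
Round up: n = 35.

35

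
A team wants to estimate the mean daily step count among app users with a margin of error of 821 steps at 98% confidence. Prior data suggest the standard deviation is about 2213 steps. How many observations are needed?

For a mean, the margin of error is E = z·σ/√n, so n = (zσ/E)².
At 98% confidence, z = 2.326.
n = (2.326 × 2213 / 821)² = 39.31
Round up: n = 40.

40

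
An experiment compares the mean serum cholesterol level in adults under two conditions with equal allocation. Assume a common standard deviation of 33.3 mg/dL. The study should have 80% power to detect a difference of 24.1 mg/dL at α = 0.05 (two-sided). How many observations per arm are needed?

For two equal groups, n per group = 2·((z_{α/2} + z_β)·σ/δ)².
z_{α/2} = 1.960; z_β = 0.842 (power 80%).
n = 2 × (2.802 × 33.3 / 24.1)² = 2 × 14.99 = 29.98
Round up: n = 30 per group.

30 per group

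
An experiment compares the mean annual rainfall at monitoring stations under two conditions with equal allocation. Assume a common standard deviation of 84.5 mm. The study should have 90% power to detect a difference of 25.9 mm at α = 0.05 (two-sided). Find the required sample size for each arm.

For two equal groups, n per group = 2·((z_{α/2} + z_β)·σ/δ)².
z_{α/2} = 1.960; z_β = 1.282 (power 90%).
n = 2 × (3.242 × 84.5 / 25.9)² = 2 × 111.88 = 223.76
Round up: n = 224 per group.

224 per group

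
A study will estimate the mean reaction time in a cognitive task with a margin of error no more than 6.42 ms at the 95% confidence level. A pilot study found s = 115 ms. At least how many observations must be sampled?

1233

For a mean, the margin of error is E = z·σ/√n, so n = (zσ/E)².
At 95% confidence, z = 1.960.
n = (1.960 × 115 / 6.42)² = 1232.64
Round up: n = 1233.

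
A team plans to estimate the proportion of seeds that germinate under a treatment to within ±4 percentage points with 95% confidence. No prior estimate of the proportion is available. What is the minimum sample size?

For a proportion with margin E = 0.04 at 95% confidence, z = 1.960.
With no prior estimate, use p = 0.5, which maximizes p(1−p) at 0.25.
n = 0.25 × (z/E)² = 0.25 × (1.960/0.04)² = 600.25
Round up: n = 601.

601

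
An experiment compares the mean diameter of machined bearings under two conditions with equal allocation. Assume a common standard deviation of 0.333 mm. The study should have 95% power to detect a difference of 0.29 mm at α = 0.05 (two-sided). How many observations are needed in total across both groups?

For two equal groups, n per group = 2·((z_{α/2} + z_β)·σ/δ)².
z_{α/2} = 1.960; z_β = 1.645 (power 95%).
n = 2 × (3.605 × 0.333 / 0.29)² = 2 × 17.14 = 34.28
Round up: n = 35 per group.
Total across both groups: 2 × 35 = 70.

70 total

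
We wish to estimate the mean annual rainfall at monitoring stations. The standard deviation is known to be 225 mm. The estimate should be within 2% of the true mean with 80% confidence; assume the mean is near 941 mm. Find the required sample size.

235

For a mean, the margin of error is E = z·σ/√n, so n = (zσ/E)².
At 80% confidence, z = 1.282.
E = 2% of 941 = 18.82 mm.
n = (1.282 × 225 / 18.82)² = 234.91
Round up: n = 235.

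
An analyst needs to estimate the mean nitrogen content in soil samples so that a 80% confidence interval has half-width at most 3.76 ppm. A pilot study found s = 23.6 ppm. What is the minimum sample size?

65

For a mean, the margin of error is E = z·σ/√n, so n = (zσ/E)².
At 80% confidence, z = 1.282.
n = (1.282 × 23.6 / 3.76)² = 64.75
Round up: n = 65.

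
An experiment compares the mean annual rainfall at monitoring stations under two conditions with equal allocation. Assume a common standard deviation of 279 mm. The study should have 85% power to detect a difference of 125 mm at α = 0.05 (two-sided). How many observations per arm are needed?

For two equal groups, n per group = 2·((z_{α/2} + z_β)·σ/δ)².
z_{α/2} = 1.960; z_β = 1.036 (power 85%).
n = 2 × (2.996 × 279 / 125)² = 2 × 44.72 = 89.44
Round up: n = 90 per group.

90 per group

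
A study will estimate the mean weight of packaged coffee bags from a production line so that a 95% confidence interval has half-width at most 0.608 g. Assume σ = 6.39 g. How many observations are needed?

For a mean, the margin of error is E = z·σ/√n, so n = (zσ/E)².
At 95% confidence, z = 1.960.
n = (1.960 × 6.39 / 0.608)² = 424.33
Round up: n = 425.

425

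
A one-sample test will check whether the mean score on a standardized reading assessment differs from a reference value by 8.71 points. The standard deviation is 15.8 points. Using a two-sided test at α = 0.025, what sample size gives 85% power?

n = 36

For a one-sample z-test, n = ((z_{α/2} + z_β)·σ/δ)².
z_{α/2} = 2.241 (two-sided α = 0.025); z_β = 1.036 (power 85% → β = 0.15).
n = (3.277 × 15.8 / 8.71)² = 35.34
Round up: n = 36.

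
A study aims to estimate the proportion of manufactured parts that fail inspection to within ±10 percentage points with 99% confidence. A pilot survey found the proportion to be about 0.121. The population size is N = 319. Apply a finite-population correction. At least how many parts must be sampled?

For a proportion with margin E = 0.1 at 99% confidence, z = 2.576.
n = p̂(1−p̂)(z/E)² = 0.121 × 0.879 × (2.576/0.1)² = 70.58 — call this n₀.
Finite-population correction with N = 319: n = n₀ / (1 + (n₀−1)/N) = 70.58 / 1.218 = 57.95
Round up: n = 58.

58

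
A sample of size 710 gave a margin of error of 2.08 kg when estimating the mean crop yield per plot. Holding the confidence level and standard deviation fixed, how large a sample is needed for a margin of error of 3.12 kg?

316

Margin of error scales as 1/√n, so n₂ = n₁·(E₁/E₂)².
n₂ = 710 × (2.08/3.12)² = 710 × 0.4444 = 315.52
Round up: n₂ = 316.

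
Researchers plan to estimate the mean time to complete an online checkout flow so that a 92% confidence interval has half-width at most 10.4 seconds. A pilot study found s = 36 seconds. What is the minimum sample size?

n = 37

For a mean, the margin of error is E = z·σ/√n, so n = (zσ/E)².
At 92% confidence, z = 1.751.
n = (1.751 × 36 / 10.4)² = 36.74
Round up: n = 37.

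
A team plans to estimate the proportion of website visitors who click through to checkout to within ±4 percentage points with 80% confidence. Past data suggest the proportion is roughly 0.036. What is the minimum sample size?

For a proportion with margin E = 0.04 at 80% confidence, z = 1.282.
n = p̂(1−p̂)(z/E)² = 0.036 × 0.964 × (1.282/0.04)² = 35.65
Round up: n = 36.

36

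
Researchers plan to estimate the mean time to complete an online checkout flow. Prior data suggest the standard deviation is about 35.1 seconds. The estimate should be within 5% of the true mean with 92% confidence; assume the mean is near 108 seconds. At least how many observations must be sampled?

130

For a mean, the margin of error is E = z·σ/√n, so n = (zσ/E)².
At 92% confidence, z = 1.751.
E = 5% of 108 = 5.4 seconds.
n = (1.751 × 35.1 / 5.4)² = 129.54
Round up: n = 130.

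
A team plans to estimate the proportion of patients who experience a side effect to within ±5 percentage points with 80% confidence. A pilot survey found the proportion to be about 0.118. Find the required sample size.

n = 69

For a proportion with margin E = 0.05 at 80% confidence, z = 1.282.
n = p̂(1−p̂)(z/E)² = 0.118 × 0.882 × (1.282/0.05)² = 68.42
Round up: n = 69.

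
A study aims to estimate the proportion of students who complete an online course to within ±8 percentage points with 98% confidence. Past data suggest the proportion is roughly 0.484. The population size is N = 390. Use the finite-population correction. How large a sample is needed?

For a proportion with margin E = 0.08 at 98% confidence, z = 2.326.
n = p̂(1−p̂)(z/E)² = 0.484 × 0.516 × (2.326/0.08)² = 211.12 — call this n₀.
Finite-population correction with N = 390: n = n₀ / (1 + (n₀−1)/N) = 211.12 / 1.539 = 137.18
Round up: n = 138.

138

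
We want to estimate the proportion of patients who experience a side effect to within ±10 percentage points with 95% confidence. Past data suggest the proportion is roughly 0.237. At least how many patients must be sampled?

70

For a proportion with margin E = 0.1 at 95% confidence, z = 1.960.
n = p̂(1−p̂)(z/E)² = 0.237 × 0.763 × (1.960/0.1)² = 69.47
Round up: n = 70.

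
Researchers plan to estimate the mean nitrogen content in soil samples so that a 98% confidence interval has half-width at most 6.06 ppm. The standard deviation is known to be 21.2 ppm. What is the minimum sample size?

67

For a mean, the margin of error is E = z·σ/√n, so n = (zσ/E)².
At 98% confidence, z = 2.326.
n = (2.326 × 21.2 / 6.06)² = 66.21
Round up: n = 67.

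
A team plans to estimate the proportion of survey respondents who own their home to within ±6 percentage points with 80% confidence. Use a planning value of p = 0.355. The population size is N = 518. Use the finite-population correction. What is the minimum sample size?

88

For a proportion with margin E = 0.06 at 80% confidence, z = 1.282.
n = p̂(1−p̂)(z/E)² = 0.355 × 0.645 × (1.282/0.06)² = 104.53 — call this n₀.
Finite-population correction with N = 518: n = n₀ / (1 + (n₀−1)/N) = 104.53 / 1.2 = 87.11
Round up: n = 88.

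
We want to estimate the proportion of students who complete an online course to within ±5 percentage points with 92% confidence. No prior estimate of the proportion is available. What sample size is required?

307

For a proportion with margin E = 0.05 at 92% confidence, z = 1.751.
With no prior estimate, use p = 0.5, which maximizes p(1−p) at 0.25.
n = 0.25 × (z/E)² = 0.25 × (1.751/0.05)² = 306.60
Round up: n = 307.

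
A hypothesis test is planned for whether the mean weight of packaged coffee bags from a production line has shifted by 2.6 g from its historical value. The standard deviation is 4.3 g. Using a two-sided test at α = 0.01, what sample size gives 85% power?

For a one-sample z-test, n = ((z_{α/2} + z_β)·σ/δ)².
z_{α/2} = 2.576 (two-sided α = 0.01); z_β = 1.036 (power 85% → β = 0.15).
n = (3.612 × 4.3 / 2.6)² = 35.68
Round up: n = 36.

36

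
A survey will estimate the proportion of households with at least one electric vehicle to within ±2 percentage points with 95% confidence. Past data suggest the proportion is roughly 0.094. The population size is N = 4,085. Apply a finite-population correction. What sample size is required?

682

For a proportion with margin E = 0.02 at 95% confidence, z = 1.960.
n = p̂(1−p̂)(z/E)² = 0.094 × 0.906 × (1.960/0.02)² = 817.92 — call this n₀.
Finite-population correction with N = 4,085: n = n₀ / (1 + (n₀−1)/N) = 817.92 / 1.2 = 681.60
Round up: n = 682.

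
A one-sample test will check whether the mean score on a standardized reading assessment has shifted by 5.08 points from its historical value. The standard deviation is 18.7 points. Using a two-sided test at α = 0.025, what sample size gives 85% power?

For a one-sample z-test, n = ((z_{α/2} + z_β)·σ/δ)².
z_{α/2} = 2.241 (two-sided α = 0.025); z_β = 1.036 (power 85% → β = 0.15).
n = (3.277 × 18.7 / 5.08)² = 145.52
Round up: n = 146.

146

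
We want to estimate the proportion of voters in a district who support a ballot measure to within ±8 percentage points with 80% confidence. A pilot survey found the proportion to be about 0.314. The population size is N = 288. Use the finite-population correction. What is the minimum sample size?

47

For a proportion with margin E = 0.08 at 80% confidence, z = 1.282.
n = p̂(1−p̂)(z/E)² = 0.314 × 0.686 × (1.282/0.08)² = 55.32 — call this n₀.
Finite-population correction with N = 288: n = n₀ / (1 + (n₀−1)/N) = 55.32 / 1.189 = 46.53
Round up: n = 47.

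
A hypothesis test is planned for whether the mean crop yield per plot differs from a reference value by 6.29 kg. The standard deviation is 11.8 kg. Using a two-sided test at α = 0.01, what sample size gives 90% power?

For a one-sample z-test, n = ((z_{α/2} + z_β)·σ/δ)².
z_{α/2} = 2.576 (two-sided α = 0.01); z_β = 1.282 (power 90% → β = 0.1).
n = (3.858 × 11.8 / 6.29)² = 52.38
Round up: n = 53.

53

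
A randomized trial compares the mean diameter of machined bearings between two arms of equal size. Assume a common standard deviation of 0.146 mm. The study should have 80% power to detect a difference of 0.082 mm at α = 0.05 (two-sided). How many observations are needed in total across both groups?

For two equal groups, n per group = 2·((z_{α/2} + z_β)·σ/δ)².
z_{α/2} = 1.960; z_β = 0.842 (power 80%).
n = 2 × (2.802 × 0.146 / 0.082)² = 2 × 24.89 = 49.78
Round up: n = 50 per group.
Total across both groups: 2 × 50 = 100.

100 total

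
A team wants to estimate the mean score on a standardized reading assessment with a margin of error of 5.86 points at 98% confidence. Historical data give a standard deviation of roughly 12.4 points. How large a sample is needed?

For a mean, the margin of error is E = z·σ/√n, so n = (zσ/E)².
At 98% confidence, z = 2.326.
n = (2.326 × 12.4 / 5.86)² = 24.23
Round up: n = 25.

25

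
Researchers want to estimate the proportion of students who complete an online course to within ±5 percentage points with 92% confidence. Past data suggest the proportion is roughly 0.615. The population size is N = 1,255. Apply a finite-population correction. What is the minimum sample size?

For a proportion with margin E = 0.05 at 92% confidence, z = 1.751.
n = p̂(1−p̂)(z/E)² = 0.615 × 0.385 × (1.751/0.05)² = 290.38 — call this n₀.
Finite-population correction with N = 1,255: n = n₀ / (1 + (n₀−1)/N) = 290.38 / 1.231 = 235.89
Round up: n = 236.

236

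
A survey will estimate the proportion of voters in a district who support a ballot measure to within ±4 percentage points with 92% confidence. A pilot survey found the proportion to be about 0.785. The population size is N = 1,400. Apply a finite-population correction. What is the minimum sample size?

For a proportion with margin E = 0.04 at 92% confidence, z = 1.751.
n = p̂(1−p̂)(z/E)² = 0.785 × 0.215 × (1.751/0.04)² = 323.42 — call this n₀.
Finite-population correction with N = 1,400: n = n₀ / (1 + (n₀−1)/N) = 323.42 / 1.23 = 262.94
Round up: n = 263.

263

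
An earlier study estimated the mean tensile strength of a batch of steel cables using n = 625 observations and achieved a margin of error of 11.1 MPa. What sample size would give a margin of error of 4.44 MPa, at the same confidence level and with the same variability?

Margin of error scales as 1/√n, so n₂ = n₁·(E₁/E₂)².
n₂ = 625 × (11.1/4.44)² = 625 × 6.25 = 3906.25
Round up: n₂ = 3907.

3907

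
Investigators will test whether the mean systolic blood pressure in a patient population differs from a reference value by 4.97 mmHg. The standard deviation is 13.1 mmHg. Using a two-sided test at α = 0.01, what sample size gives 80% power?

82

For a one-sample z-test, n = ((z_{α/2} + z_β)·σ/δ)².
z_{α/2} = 2.576 (two-sided α = 0.01); z_β = 0.842 (power 80% → β = 0.2).
n = (3.418 × 13.1 / 4.97)² = 81.17
Round up: n = 82.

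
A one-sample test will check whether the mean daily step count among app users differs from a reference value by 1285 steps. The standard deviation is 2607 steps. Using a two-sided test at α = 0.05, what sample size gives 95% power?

54

For a one-sample z-test, n = ((z_{α/2} + z_β)·σ/δ)².
z_{α/2} = 1.960 (two-sided α = 0.05); z_β = 1.645 (power 95% → β = 0.05).
n = (3.605 × 2607 / 1285)² = 53.49
Round up: n = 54.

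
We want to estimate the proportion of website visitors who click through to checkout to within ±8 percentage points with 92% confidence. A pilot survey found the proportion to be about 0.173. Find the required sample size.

For a proportion with margin E = 0.08 at 92% confidence, z = 1.751.
n = p̂(1−p̂)(z/E)² = 0.173 × 0.827 × (1.751/0.08)² = 68.54
Round up: n = 69.

69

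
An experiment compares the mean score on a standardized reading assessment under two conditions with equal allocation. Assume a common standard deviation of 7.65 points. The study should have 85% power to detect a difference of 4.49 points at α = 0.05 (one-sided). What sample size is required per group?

For two equal groups, n per group = 2·((z_α + z_β)·σ/δ)².
z_α = 1.645; z_β = 1.036 (power 85%).
n = 2 × (2.681 × 7.65 / 4.49)² = 2 × 20.87 = 41.74
Round up: n = 42 per group.

42 per group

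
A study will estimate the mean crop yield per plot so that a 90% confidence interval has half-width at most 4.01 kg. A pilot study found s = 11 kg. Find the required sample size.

For a mean, the margin of error is E = z·σ/√n, so n = (zσ/E)².
At 90% confidence, z = 1.645.
n = (1.645 × 11 / 4.01)² = 20.36
Round up: n = 21.

21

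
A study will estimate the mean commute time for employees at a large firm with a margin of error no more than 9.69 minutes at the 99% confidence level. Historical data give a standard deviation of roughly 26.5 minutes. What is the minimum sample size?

50

For a mean, the margin of error is E = z·σ/√n, so n = (zσ/E)².
At 99% confidence, z = 2.576.
n = (2.576 × 26.5 / 9.69)² = 49.63
Round up: n = 50.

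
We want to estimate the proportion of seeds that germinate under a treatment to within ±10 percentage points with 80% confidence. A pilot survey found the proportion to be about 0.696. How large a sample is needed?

n = 35

For a proportion with margin E = 0.1 at 80% confidence, z = 1.282.
n = p̂(1−p̂)(z/E)² = 0.696 × 0.304 × (1.282/0.1)² = 34.77
Round up: n = 35.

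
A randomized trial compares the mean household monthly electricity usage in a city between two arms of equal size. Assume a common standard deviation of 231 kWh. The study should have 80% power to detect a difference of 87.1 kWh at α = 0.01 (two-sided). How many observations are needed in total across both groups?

330 total

For two equal groups, n per group = 2·((z_{α/2} + z_β)·σ/δ)².
z_{α/2} = 2.576; z_β = 0.842 (power 80%).
n = 2 × (3.418 × 231 / 87.1)² = 2 × 82.17 = 164.34
Round up: n = 165 per group.
Total across both groups: 2 × 165 = 330.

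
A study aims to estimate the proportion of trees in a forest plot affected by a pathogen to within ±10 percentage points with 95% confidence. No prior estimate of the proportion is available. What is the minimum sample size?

For a proportion with margin E = 0.1 at 95% confidence, z = 1.960.
With no prior estimate, use p = 0.5, which maximizes p(1−p) at 0.25.
n = 0.25 × (z/E)² = 0.25 × (1.960/0.1)² = 96.04
Round up: n = 97.

97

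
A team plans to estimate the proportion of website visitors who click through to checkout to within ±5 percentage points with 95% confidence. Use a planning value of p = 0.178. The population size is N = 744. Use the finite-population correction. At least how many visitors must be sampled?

For a proportion with margin E = 0.05 at 95% confidence, z = 1.960.
n = p̂(1−p̂)(z/E)² = 0.178 × 0.822 × (1.960/0.05)² = 224.84 — call this n₀.
Finite-population correction with N = 744: n = n₀ / (1 + (n₀−1)/N) = 224.84 / 1.301 = 172.82
Round up: n = 173.

173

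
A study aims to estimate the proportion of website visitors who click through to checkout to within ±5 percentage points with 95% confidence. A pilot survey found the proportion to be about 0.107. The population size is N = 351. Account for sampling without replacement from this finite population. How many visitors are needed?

104

For a proportion with margin E = 0.05 at 95% confidence, z = 1.960.
n = p̂(1−p̂)(z/E)² = 0.107 × 0.893 × (1.960/0.05)² = 146.83 — call this n₀.
Finite-population correction with N = 351: n = n₀ / (1 + (n₀−1)/N) = 146.83 / 1.415 = 103.77
Round up: n = 104.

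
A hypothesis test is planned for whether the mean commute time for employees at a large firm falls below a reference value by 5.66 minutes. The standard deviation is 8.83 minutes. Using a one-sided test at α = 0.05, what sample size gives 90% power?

For a one-sample z-test, n = ((z_α + z_β)·σ/δ)².
z_α = 1.645 (one-sided α = 0.05); z_β = 1.282 (power 90% → β = 0.1).
n = (2.927 × 8.83 / 5.66)² = 20.85
Round up: n = 21.

21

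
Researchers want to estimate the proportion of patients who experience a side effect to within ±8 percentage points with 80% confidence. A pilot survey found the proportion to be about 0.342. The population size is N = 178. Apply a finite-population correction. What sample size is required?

For a proportion with margin E = 0.08 at 80% confidence, z = 1.282.
n = p̂(1−p̂)(z/E)² = 0.342 × 0.658 × (1.282/0.08)² = 57.79 — call this n₀.
Finite-population correction with N = 178: n = n₀ / (1 + (n₀−1)/N) = 57.79 / 1.319 = 43.81
Round up: n = 44.

44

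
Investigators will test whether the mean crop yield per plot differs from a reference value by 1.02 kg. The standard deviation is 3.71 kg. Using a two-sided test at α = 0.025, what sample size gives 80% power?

For a one-sample z-test, n = ((z_{α/2} + z_β)·σ/δ)².
z_{α/2} = 2.241 (two-sided α = 0.025); z_β = 0.842 (power 80% → β = 0.2).
n = (3.083 × 3.71 / 1.02)² = 125.75
Round up: n = 126.

n = 126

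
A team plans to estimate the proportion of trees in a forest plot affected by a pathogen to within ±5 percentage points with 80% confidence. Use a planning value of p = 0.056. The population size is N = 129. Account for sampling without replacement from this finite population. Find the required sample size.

28

For a proportion with margin E = 0.05 at 80% confidence, z = 1.282.
n = p̂(1−p̂)(z/E)² = 0.056 × 0.944 × (1.282/0.05)² = 34.75 — call this n₀.
Finite-population correction with N = 129: n = n₀ / (1 + (n₀−1)/N) = 34.75 / 1.262 = 27.54
Round up: n = 28.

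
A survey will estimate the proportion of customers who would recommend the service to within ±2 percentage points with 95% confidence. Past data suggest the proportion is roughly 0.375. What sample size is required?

2251

For a proportion with margin E = 0.02 at 95% confidence, z = 1.960.
n = p̂(1−p̂)(z/E)² = 0.375 × 0.625 × (1.960/0.02)² = 2250.94
Round up: n = 2251.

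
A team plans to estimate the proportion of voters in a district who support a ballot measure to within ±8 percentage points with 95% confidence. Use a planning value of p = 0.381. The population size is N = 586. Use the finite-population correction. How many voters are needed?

For a proportion with margin E = 0.08 at 95% confidence, z = 1.960.
n = p̂(1−p̂)(z/E)² = 0.381 × 0.619 × (1.960/0.08)² = 141.56 — call this n₀.
Finite-population correction with N = 586: n = n₀ / (1 + (n₀−1)/N) = 141.56 / 1.24 = 114.16
Round up: n = 115.

n = 115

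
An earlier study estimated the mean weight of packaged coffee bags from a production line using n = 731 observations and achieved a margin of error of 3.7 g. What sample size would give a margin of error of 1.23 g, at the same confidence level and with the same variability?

6615

Margin of error scales as 1/√n, so n₂ = n₁·(E₁/E₂)².
n₂ = 731 × (3.7/1.23)² = 731 × 9.049 = 6614.82
Round up: n₂ = 6615.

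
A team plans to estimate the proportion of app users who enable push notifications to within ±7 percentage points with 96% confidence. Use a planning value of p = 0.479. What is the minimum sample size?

n = 215

For a proportion with margin E = 0.07 at 96% confidence, z = 2.054.
n = p̂(1−p̂)(z/E)² = 0.479 × 0.521 × (2.054/0.07)² = 214.87
Round up: n = 215.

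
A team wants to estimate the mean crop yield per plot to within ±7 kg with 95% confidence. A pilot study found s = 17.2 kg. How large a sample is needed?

n = 24

For a mean, the margin of error is E = z·σ/√n, so n = (zσ/E)².
At 95% confidence, z = 1.960.
n = (1.960 × 17.2 / 7)² = 23.19
Round up: n = 24.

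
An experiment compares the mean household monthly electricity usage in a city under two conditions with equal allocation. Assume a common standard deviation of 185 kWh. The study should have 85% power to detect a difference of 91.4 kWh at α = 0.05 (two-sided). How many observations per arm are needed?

For two equal groups, n per group = 2·((z_{α/2} + z_β)·σ/δ)².
z_{α/2} = 1.960; z_β = 1.036 (power 85%).
n = 2 × (2.996 × 185 / 91.4)² = 2 × 36.77 = 73.54
Round up: n = 74 per group.

74 per group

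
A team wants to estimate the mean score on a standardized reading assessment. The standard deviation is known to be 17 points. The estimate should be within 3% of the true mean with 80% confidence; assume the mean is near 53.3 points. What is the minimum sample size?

For a mean, the margin of error is E = z·σ/√n, so n = (zσ/E)².
At 80% confidence, z = 1.282.
E = 3% of 53.3 = 1.599 points.
n = (1.282 × 17 / 1.599)² = 185.77
Round up: n = 186.

186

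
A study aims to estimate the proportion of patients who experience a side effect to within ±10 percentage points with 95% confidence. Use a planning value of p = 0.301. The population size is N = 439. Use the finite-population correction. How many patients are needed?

For a proportion with margin E = 0.1 at 95% confidence, z = 1.960.
n = p̂(1−p̂)(z/E)² = 0.301 × 0.699 × (1.960/0.1)² = 80.83 — call this n₀.
Finite-population correction with N = 439: n = n₀ / (1 + (n₀−1)/N) = 80.83 / 1.182 = 68.38
Round up: n = 69.

69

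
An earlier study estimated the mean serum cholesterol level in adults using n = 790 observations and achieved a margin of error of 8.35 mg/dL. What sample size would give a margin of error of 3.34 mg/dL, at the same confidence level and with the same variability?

Margin of error scales as 1/√n, so n₂ = n₁·(E₁/E₂)².
n₂ = 790 × (8.35/3.34)² = 790 × 6.25 = 4937.50
Round up: n₂ = 4938.

4938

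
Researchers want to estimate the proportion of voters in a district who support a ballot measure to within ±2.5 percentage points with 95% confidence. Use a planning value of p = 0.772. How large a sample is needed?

For a proportion with margin E = 0.025 at 95% confidence, z = 1.960.
n = p̂(1−p̂)(z/E)² = 0.772 × 0.228 × (1.960/0.025)² = 1081.89
Round up: n = 1082.

1082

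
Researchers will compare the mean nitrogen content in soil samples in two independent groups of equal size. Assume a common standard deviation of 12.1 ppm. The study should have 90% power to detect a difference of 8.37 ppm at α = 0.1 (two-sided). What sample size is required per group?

36 per group

For two equal groups, n per group = 2·((z_{α/2} + z_β)·σ/δ)².
z_{α/2} = 1.645; z_β = 1.282 (power 90%).
n = 2 × (2.927 × 12.1 / 8.37)² = 2 × 17.90 = 35.80
Round up: n = 36 per group.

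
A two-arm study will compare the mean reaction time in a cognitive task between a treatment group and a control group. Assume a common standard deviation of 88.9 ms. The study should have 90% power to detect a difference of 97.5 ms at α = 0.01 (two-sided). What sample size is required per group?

For two equal groups, n per group = 2·((z_{α/2} + z_β)·σ/δ)².
z_{α/2} = 2.576; z_β = 1.282 (power 90%).
n = 2 × (3.858 × 88.9 / 97.5)² = 2 × 12.37 = 24.74
Round up: n = 25 per group.

25 per group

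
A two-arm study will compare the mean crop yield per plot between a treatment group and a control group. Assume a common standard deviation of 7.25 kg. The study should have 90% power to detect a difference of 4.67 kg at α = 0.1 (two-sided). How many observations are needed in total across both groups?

For two equal groups, n per group = 2·((z_{α/2} + z_β)·σ/δ)².
z_{α/2} = 1.645; z_β = 1.282 (power 90%).
n = 2 × (2.927 × 7.25 / 4.67)² = 2 × 20.65 = 41.30
Round up: n = 42 per group.
Total across both groups: 2 × 42 = 84.

84 total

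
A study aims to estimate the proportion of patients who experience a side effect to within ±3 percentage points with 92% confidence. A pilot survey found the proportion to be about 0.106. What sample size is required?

For a proportion with margin E = 0.03 at 92% confidence, z = 1.751.
n = p̂(1−p̂)(z/E)² = 0.106 × 0.894 × (1.751/0.03)² = 322.83
Round up: n = 323.

n = 323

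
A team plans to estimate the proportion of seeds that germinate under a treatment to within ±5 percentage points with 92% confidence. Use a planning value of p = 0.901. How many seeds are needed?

110

For a proportion with margin E = 0.05 at 92% confidence, z = 1.751.
n = p̂(1−p̂)(z/E)² = 0.901 × 0.099 × (1.751/0.05)² = 109.39
Round up: n = 110.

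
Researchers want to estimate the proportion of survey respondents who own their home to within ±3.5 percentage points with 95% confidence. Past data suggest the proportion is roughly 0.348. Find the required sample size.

For a proportion with margin E = 0.035 at 95% confidence, z = 1.960.
n = p̂(1−p̂)(z/E)² = 0.348 × 0.652 × (1.960/0.035)² = 711.55
Round up: n = 712.

712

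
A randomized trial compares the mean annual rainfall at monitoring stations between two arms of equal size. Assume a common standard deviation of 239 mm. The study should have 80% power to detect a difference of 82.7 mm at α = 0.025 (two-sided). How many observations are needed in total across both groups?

For two equal groups, n per group = 2·((z_{α/2} + z_β)·σ/δ)².
z_{α/2} = 2.241; z_β = 0.842 (power 80%).
n = 2 × (3.083 × 239 / 82.7)² = 2 × 79.38 = 158.76
Round up: n = 159 per group.
Total across both groups: 2 × 159 = 318.

318 total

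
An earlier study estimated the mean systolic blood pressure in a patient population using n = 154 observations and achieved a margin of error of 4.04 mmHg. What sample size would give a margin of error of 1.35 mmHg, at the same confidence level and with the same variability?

Margin of error scales as 1/√n, so n₂ = n₁·(E₁/E₂)².
n₂ = 154 × (4.04/1.35)² = 154 × 8.956 = 1379.22
Round up: n₂ = 1380.

n = 1380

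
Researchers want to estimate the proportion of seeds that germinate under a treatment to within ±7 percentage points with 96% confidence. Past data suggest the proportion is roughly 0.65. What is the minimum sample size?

196

For a proportion with margin E = 0.07 at 96% confidence, z = 2.054.
n = p̂(1−p̂)(z/E)² = 0.65 × 0.35 × (2.054/0.07)² = 195.88
Round up: n = 196.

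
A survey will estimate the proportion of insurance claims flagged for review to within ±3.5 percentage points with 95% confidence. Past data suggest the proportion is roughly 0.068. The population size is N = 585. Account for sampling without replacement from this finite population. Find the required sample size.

For a proportion with margin E = 0.035 at 95% confidence, z = 1.960.
n = p̂(1−p̂)(z/E)² = 0.068 × 0.932 × (1.960/0.035)² = 198.75 — call this n₀.
Finite-population correction with N = 585: n = n₀ / (1 + (n₀−1)/N) = 198.75 / 1.338 = 148.54
Round up: n = 149.

149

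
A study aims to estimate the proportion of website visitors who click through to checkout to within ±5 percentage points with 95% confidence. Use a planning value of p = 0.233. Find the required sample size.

For a proportion with margin E = 0.05 at 95% confidence, z = 1.960.
n = p̂(1−p̂)(z/E)² = 0.233 × 0.767 × (1.960/0.05)² = 274.61
Round up: n = 275.

n = 275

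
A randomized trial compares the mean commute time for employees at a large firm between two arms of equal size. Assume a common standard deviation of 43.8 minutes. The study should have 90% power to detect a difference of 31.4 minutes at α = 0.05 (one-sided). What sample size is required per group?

For two equal groups, n per group = 2·((z_α + z_β)·σ/δ)².
z_α = 1.645; z_β = 1.282 (power 90%).
n = 2 × (2.927 × 43.8 / 31.4)² = 2 × 16.67 = 33.34
Round up: n = 34 per group.

34 per group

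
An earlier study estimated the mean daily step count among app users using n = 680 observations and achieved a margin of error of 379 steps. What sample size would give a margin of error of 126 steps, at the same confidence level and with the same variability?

Margin of error scales as 1/√n, so n₂ = n₁·(E₁/E₂)².
n₂ = 680 × (379/126)² = 680 × 9.048 = 6152.64
Round up: n₂ = 6153.

6153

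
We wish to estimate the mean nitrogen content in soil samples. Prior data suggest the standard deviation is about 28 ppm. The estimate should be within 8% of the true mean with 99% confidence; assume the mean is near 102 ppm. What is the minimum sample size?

79

For a mean, the margin of error is E = z·σ/√n, so n = (zσ/E)².
At 99% confidence, z = 2.576.
E = 8% of 102 = 8.16 ppm.
n = (2.576 × 28 / 8.16)² = 78.13
Round up: n = 79.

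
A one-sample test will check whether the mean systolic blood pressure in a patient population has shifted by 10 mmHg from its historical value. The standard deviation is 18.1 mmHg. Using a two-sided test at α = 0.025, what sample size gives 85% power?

36

For a one-sample z-test, n = ((z_{α/2} + z_β)·σ/δ)².
z_{α/2} = 2.241 (two-sided α = 0.025); z_β = 1.036 (power 85% → β = 0.15).
n = (3.277 × 18.1 / 10)² = 35.18
Round up: n = 36.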